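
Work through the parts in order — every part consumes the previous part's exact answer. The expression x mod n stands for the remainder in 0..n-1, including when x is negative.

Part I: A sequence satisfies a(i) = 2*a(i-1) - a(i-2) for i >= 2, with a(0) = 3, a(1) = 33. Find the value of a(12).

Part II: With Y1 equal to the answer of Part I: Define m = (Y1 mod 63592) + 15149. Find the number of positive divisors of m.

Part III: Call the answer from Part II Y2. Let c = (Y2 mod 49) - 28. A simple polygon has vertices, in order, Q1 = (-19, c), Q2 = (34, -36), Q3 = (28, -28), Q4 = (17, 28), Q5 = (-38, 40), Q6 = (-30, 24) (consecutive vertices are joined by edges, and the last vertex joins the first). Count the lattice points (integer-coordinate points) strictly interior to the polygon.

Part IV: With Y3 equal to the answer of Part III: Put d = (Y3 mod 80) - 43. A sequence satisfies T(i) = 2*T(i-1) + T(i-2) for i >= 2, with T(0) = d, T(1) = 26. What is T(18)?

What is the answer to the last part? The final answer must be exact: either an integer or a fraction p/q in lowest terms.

Part I: a(2) = 2*(33) - 1*(3) = 63; iterating: a(2)=63, a(3)=93, a(4)=123, a(5)=153, a(6)=183, a(7)=213, a(8)=243, a(9)=273, a(10)=303, a(11)=333, a(12)=363; answer 363
Part II: Y1 = 363; m = 15512; 15512 = 2^3 * 7 * 277; number of divisors = (3+1) * (1+1) * (1+1) = 16; answer 16
Part III: Y2 = 16; c = -12; cross terms: (-19*-36 - 34*-12)=1092, (34*-28 - 28*-36)=56, (28*28 - 17*-28)=1260, (17*40 - -38*28)=1744, (-38*24 - -30*40)=288, (-30*-12 - -19*24)=816; twice the area = |5256| = 5256; area = 2628; boundary points = 1 + 2 + 1 + 1 + 8 + 1 = 14; strictly interior points = area - boundary/2 + 1 = 2622; answer 2622
Part IV: Y3 = 2622; d = 19; T(2) = 2*(26) + 1*(19) = 71; iterating: T(2)=71, T(3)=168, T(4)=407, T(5)=982, T(6)=2371, T(7)=5724, T(8)=13819, T(9)=33362, T(10)=80543, T(11)=194448, T(12)=469439, T(13)=1133326, T(14)=2736091, T(15)=6605508, T(16)=15947107, T(17)=38499722, T(18)=92946551; answer 92946551

92946551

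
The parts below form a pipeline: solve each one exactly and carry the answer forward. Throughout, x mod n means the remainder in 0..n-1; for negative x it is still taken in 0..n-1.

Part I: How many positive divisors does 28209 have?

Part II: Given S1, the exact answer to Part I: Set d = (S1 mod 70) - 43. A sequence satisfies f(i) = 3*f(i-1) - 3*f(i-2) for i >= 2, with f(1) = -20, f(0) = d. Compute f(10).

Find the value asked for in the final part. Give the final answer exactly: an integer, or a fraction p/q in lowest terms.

-14094

Part I: 28209 = 3 * 9403; number of divisors = (1+1) * (1+1) = 4; answer 4
Part II: S1 = 4; d = -39; f(2) = 3*(-20) - 3*(-39) = 57; iterating: f(2)=57, f(3)=231, f(4)=522, f(5)=873, f(6)=1053, f(7)=540, f(8)=-1539, f(9)=-6237, f(10)=-14094; answer -14094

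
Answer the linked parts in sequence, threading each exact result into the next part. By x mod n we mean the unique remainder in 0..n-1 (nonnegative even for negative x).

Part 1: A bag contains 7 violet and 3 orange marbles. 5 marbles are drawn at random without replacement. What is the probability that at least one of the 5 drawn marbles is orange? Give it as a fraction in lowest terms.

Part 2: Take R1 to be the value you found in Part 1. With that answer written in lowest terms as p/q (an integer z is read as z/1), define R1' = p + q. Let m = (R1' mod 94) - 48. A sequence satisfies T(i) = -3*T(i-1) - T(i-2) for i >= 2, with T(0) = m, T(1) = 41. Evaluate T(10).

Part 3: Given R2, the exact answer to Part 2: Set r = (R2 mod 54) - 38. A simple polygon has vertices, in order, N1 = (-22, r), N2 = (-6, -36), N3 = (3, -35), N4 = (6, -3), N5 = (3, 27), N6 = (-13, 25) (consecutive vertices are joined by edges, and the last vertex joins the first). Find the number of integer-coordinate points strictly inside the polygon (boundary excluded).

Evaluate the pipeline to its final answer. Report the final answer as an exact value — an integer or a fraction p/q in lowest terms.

1187

Part 1: total draws C(10,5) = 252; complement C(7,5) = 21; favorable 252 - 21 = 231; P = 11/12; answer 11/12
Part 2: R1 = 11/12; threaded value p + q = 23; m = -25; T(2) = -3*(41) - 1*(-25) = -98; iterating: T(2)=-98, T(3)=253, T(4)=-661, T(5)=1730, T(6)=-4529, T(7)=11857, T(8)=-31042, T(9)=81269, T(10)=-212765; answer -212765
Part 3: R2 = -212765; r = 11; cross terms: (-22*-36 - -6*11)=858, (-6*-35 - 3*-36)=318, (3*-3 - 6*-35)=201, (6*27 - 3*-3)=171, (3*25 - -13*27)=426, (-13*11 - -22*25)=407; twice the area = |2381| = 2381; area = 2381/2; boundary points = 1 + 1 + 1 + 3 + 2 + 1 = 9; strictly interior points = area - boundary/2 + 1 = 1187; answer 1187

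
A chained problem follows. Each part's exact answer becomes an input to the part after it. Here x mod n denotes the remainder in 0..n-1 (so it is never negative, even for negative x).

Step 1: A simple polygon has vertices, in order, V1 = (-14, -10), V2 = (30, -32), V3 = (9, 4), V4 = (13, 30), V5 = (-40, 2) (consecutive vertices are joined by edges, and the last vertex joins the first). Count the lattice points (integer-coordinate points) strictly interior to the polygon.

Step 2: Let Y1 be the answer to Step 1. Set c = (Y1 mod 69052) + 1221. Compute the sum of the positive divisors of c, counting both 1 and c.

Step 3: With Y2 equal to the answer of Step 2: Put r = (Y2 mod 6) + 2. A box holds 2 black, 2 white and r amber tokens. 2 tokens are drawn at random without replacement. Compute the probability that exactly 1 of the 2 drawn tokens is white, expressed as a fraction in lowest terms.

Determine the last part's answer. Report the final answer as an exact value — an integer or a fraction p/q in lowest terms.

Step 1: cross terms: (-14*-32 - 30*-10)=748, (30*4 - 9*-32)=408, (9*30 - 13*4)=218, (13*2 - -40*30)=1226, (-40*-10 - -14*2)=428; twice the area = |3028| = 3028; area = 1514; boundary points = 22 + 3 + 2 + 1 + 2 = 30; strictly interior points = area - boundary/2 + 1 = 1500; answer 1500
Step 2: Y1 = 1500; c = 2721; 2721 = 3 * 907; sigma = (1 + 3) * (1 + 907) = 4 * 908 = 3632; answer 3632
Step 3: Y2 = 3632; r = 4; total draws C(8,2) = 28; favorable C(2,1)*C(6,1) = 12; P = 3/7; answer 3/7

3/7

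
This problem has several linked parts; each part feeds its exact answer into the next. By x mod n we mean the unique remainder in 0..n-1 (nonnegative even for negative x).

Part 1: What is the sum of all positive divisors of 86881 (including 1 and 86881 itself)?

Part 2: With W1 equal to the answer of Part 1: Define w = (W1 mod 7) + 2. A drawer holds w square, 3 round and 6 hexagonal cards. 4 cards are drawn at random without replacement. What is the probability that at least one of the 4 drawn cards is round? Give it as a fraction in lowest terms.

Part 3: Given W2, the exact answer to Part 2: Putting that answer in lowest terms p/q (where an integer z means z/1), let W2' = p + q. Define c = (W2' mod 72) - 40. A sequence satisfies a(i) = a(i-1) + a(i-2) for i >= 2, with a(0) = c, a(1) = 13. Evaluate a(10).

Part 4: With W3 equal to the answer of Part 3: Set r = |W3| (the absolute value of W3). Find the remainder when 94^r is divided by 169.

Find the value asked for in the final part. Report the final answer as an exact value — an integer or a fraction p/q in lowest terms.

139

Part 1: 86881 = 283 * 307; sigma = (1 + 283) * (1 + 307) = 284 * 308 = 87472; answer 87472
Part 2: W1 = 87472; w = 2; total draws C(11,4) = 330; complement C(8,4) = 70; favorable 330 - 70 = 260; P = 26/33; answer 26/33
Part 3: W2 = 26/33; threaded value p + q = 59; c = 19; a(2) = 1*(13) + 1*(19) = 32; iterating: a(2)=32, a(3)=45, a(4)=77, a(5)=122, a(6)=199, a(7)=321, a(8)=520, a(9)=841, a(10)=1361; answer 1361
Part 4: W3 = 1361; r = 1361; squarings mod 169: 94^1=94, 94^2=48, 94^4=107, 94^8=126, 94^16=159, 94^32=100, 94^64=29, 94^128=165, 94^256=16, 94^512=87, 94^1024=133; 94^1361 = 94^1 * 94^16 * 94^64 * 94^256 * 94^1024 = 139 (mod 169); answer 139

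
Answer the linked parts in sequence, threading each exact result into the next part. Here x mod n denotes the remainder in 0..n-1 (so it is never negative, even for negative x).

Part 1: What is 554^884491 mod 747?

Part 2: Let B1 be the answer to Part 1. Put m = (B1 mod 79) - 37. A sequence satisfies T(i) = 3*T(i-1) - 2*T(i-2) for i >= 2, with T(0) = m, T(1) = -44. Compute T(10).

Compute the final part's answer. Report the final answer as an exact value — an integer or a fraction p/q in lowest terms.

-84870

Part 1: squarings mod 747: 554^1=554, 554^2=646, 554^4=490, 554^8=313, 554^16=112, 554^32=592, 554^64=121, 554^128=448, 554^256=508, 554^512=349, 554^1024=40, 554^2048=106, 554^4096=31, 554^8192=214, 554^16384=229, 554^32768=151, 554^65536=391, 554^131072=493, 554^262144=274, 554^524288=376; 554^884491 = 554^1 * 554^2 * 554^8 * 554^256 * 554^512 * 554^1024 * 554^2048 * 554^4096 * 554^8192 * 554^16384 * 554^65536 * 554^262144 * 554^524288 = 392 (mod 747); answer 392
Part 2: B1 = 392; m = 39; T(2) = 3*(-44) - 2*(39) = -210; iterating: T(2)=-210, T(3)=-542, T(4)=-1206, T(5)=-2534, T(6)=-5190, T(7)=-10502, T(8)=-21126, T(9)=-42374, T(10)=-84870; answer -84870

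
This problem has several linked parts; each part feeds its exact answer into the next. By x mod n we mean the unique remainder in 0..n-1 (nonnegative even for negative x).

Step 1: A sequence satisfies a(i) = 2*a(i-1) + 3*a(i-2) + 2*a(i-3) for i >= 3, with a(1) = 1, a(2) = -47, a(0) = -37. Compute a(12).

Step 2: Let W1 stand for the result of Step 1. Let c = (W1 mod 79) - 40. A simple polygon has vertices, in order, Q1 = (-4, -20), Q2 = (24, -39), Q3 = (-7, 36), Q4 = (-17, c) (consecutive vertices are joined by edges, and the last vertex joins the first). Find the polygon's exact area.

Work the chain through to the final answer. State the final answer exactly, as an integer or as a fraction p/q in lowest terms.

2197/2

Step 1: a(3) = 2*(-47) + 3*(1) + 2*(-37) = -165; iterating: a(3)=-165, a(4)=-469, a(5)=-1527, a(6)=-4791, a(7)=-15101, a(8)=-47629, a(9)=-150143, a(10)=-473375, a(11)=-1492437, a(12)=-4705285; answer -4705285
Step 2: W1 = -4705285; c = -6; cross terms: (-4*-39 - 24*-20)=636, (24*36 - -7*-39)=591, (-7*-6 - -17*36)=654, (-17*-20 - -4*-6)=316; twice the area = |2197| = 2197; area = 2197/2; answer 2197/2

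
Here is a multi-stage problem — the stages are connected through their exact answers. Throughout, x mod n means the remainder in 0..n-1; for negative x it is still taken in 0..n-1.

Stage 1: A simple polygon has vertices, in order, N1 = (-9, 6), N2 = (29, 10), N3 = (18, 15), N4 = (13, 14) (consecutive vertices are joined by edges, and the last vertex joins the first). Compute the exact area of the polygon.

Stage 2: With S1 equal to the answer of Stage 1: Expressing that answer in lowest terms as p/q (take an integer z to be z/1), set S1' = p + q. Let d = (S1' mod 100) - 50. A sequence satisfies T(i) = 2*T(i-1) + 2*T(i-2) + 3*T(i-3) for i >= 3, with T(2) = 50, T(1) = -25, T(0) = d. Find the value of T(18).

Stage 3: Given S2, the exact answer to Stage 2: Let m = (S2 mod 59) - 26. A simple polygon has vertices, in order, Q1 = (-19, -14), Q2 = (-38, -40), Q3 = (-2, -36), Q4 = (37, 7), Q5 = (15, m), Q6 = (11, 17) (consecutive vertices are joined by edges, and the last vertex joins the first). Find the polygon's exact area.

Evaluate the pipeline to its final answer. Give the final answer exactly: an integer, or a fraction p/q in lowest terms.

3283/2

Stage 1: cross terms: (-9*10 - 29*6)=-264, (29*15 - 18*10)=255, (18*14 - 13*15)=57, (13*6 - -9*14)=204; twice the area = |252| = 252; area = 126; answer 126
Stage 2: S1 = 126; threaded value p + q = 127; d = -23; T(3) = 2*(50) + 2*(-25) + 3*(-23) = -19; iterating: T(3)=-19, T(4)=-13, T(5)=86, T(6)=89, T(7)=311, T(8)=1058, T(9)=3005, T(10)=9059, T(11)=27302, T(12)=81737, T(13)=245255, T(14)=735890, T(15)=2207501, T(16)=6622547, T(17)=19867766, T(18)=59603129; answer 59603129
Stage 3: S2 = 59603129; m = 5; cross terms: (-19*-40 - -38*-14)=228, (-38*-36 - -2*-40)=1288, (-2*7 - 37*-36)=1318, (37*5 - 15*7)=80, (15*17 - 11*5)=200, (11*-14 - -19*17)=169; twice the area = |3283| = 3283; area = 3283/2; answer 3283/2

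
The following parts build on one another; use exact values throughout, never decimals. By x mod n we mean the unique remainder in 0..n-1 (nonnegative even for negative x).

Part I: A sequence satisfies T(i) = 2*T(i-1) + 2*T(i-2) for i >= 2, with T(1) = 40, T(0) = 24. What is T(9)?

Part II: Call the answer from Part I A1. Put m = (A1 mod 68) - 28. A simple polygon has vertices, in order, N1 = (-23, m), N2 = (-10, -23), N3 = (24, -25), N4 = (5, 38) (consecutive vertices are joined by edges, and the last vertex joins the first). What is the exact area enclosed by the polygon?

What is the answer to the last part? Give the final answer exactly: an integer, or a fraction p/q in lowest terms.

Part I: T(2) = 2*(40) + 2*(24) = 128; iterating: T(2)=128, T(3)=336, T(4)=928, T(5)=2528, T(6)=6912, T(7)=18880, T(8)=51584, T(9)=140928; answer 140928
Part II: A1 = 140928; m = 4; cross terms: (-23*-23 - -10*4)=569, (-10*-25 - 24*-23)=802, (24*38 - 5*-25)=1037, (5*4 - -23*38)=894; twice the area = |3302| = 3302; area = 1651; answer 1651

1651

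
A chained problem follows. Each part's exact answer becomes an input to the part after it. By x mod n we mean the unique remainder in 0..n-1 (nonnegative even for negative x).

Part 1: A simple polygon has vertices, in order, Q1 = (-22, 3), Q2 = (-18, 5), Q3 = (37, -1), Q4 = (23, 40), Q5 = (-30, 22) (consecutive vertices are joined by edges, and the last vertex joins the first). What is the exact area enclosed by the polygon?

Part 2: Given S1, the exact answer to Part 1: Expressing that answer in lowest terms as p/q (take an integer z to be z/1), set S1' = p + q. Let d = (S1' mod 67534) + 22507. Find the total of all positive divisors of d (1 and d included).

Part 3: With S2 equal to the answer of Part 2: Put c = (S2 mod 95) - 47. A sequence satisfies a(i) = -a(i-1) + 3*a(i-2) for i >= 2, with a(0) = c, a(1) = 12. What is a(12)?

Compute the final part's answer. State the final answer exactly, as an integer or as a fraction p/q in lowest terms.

-452223

Part 1: cross terms: (-22*5 - -18*3)=-56, (-18*-1 - 37*5)=-167, (37*40 - 23*-1)=1503, (23*22 - -30*40)=1706, (-30*3 - -22*22)=394; twice the area = |3380| = 3380; area = 1690; answer 1690
Part 2: S1 = 1690; threaded value p + q = 1691; d = 24198; 24198 = 2 * 3 * 37 * 109; sigma = (1 + 2) * (1 + 3) * (1 + 37) * (1 + 109) = 3 * 4 * 38 * 110 = 50160; answer 50160
Part 3: S2 = 50160; c = -47; a(2) = -1*(12) + 3*(-47) = -153; iterating: a(2)=-153, a(3)=189, a(4)=-648, a(5)=1215, a(6)=-3159, a(7)=6804, a(8)=-16281, a(9)=36693, a(10)=-85536, a(11)=195615, a(12)=-452223; answer -452223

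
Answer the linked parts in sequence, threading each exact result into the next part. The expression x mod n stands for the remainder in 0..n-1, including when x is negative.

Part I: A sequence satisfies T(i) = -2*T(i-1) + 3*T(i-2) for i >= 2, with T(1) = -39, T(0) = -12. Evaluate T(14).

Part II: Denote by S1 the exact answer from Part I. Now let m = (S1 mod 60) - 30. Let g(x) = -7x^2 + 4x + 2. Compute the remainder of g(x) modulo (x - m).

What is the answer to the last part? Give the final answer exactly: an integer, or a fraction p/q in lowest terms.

-958

Part I: T(2) = -2*(-39) + 3*(-12) = 42; iterating: T(2)=42, T(3)=-201, T(4)=528, T(5)=-1659, T(6)=4902, T(7)=-14781, T(8)=44268, T(9)=-132879, T(10)=398562, T(11)=-1195761, T(12)=3587208, T(13)=-10761699, T(14)=32285022; answer 32285022
Part II: S1 = 32285022; m = 12; remainder = value at the root: -7*(12)^2 + 4*(12)^1 + 2 = (-1008) + (48) + (2) = -958; answer -958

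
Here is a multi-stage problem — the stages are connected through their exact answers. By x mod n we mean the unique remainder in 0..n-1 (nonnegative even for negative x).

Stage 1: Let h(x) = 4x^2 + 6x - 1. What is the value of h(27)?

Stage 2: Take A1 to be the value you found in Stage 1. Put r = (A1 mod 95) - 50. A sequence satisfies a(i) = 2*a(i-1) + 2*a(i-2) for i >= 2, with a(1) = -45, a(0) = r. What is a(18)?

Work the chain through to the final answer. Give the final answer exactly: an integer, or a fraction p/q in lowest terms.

Stage 1: 4*(27)^2 + 6*(27)^1 - 1 = (2916) + (162) + (-1) = 3077; answer 3077
Stage 2: A1 = 3077; r = -13; a(2) = 2*(-45) + 2*(-13) = -116; iterating: a(2)=-116, a(3)=-322, a(4)=-876, a(5)=-2396, a(6)=-6544, a(7)=-17880, a(8)=-48848, a(9)=-133456, a(10)=-364608, a(11)=-996128, a(12)=-2721472, a(13)=-7435200, a(14)=-20313344, a(15)=-55497088, a(16)=-151620864, a(17)=-414235904, a(18)=-1131713536; answer -1131713536

-1131713536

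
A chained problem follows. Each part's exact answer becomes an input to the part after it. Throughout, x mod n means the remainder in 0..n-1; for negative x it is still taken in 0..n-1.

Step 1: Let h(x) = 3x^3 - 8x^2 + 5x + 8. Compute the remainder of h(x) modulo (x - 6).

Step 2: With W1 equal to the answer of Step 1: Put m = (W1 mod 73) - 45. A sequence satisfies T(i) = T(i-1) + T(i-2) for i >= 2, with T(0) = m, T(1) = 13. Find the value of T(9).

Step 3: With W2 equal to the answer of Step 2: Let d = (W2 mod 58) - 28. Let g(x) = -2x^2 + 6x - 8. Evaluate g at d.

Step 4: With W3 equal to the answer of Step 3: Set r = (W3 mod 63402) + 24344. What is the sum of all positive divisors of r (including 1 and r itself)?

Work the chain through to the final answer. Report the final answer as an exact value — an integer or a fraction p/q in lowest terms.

174768

Step 1: remainder = value at the root: 3*(6)^3 - 8*(6)^2 + 5*(6)^1 + 8 = (648) + (-288) + (30) + (8) = 398; answer 398
Step 2: W1 = 398; m = -12; T(2) = 1*(13) + 1*(-12) = 1; iterating: T(2)=1, T(3)=14, T(4)=15, T(5)=29, T(6)=44, T(7)=73, T(8)=117, T(9)=190; answer 190
Step 3: W2 = 190; d = -12; -2*(-12)^2 + 6*(-12)^1 - 8 = (-288) + (-72) + (-8) = -368; answer -368
Step 4: W3 = -368; r = 87378; 87378 = 2 * 3 * 14563; sigma = (1 + 2) * (1 + 3) * (1 + 14563) = 3 * 4 * 14564 = 174768; answer 174768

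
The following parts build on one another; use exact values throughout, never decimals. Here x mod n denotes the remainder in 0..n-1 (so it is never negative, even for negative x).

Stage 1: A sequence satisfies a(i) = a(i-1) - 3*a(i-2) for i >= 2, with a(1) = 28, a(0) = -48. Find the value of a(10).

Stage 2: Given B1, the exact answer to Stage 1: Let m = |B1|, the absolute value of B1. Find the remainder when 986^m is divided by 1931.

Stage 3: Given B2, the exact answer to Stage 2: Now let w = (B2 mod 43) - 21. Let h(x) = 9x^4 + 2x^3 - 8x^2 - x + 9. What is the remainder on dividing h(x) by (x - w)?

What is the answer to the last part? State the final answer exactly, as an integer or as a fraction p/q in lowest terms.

Stage 1: a(2) = 1*(28) - 3*(-48) = 172; iterating: a(2)=172, a(3)=88, a(4)=-428, a(5)=-692, a(6)=592, a(7)=2668, a(8)=892, a(9)=-7112, a(10)=-9788; answer -9788
Stage 2: B1 = -9788; m = 9788; squarings mod 1931: 986^1=986, 986^2=903, 986^4=527, 986^8=1596, 986^16=227, 986^32=1323, 986^64=843, 986^128=41, 986^256=1681, 986^512=708, 986^1024=1135, 986^2048=248, 986^4096=1643, 986^8192=1842; 986^9788 = 986^4 * 986^8 * 986^16 * 986^32 * 986^512 * 986^1024 * 986^8192 = 108 (mod 1931); answer 108
Stage 3: B2 = 108; w = 1; remainder = value at the root: 9*(1)^4 + 2*(1)^3 - 8*(1)^2 - 1*(1)^1 + 9 = (9) + (2) + (-8) + (-1) + (9) = 11; answer 11

11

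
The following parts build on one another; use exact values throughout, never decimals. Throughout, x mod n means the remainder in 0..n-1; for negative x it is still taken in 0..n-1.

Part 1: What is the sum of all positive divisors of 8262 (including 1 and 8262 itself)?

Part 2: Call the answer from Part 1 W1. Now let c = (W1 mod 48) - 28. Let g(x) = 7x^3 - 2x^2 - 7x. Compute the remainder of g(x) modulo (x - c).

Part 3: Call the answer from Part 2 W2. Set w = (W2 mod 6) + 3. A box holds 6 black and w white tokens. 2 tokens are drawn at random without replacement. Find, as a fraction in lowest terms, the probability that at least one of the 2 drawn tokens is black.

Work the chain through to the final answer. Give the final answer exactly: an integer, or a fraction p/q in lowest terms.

19/26

Part 1: 8262 = 2 * 3^5 * 17; sigma = (1 + 2) * (1 + 3 + 9 + 27 + 81 + 243) * (1 + 17) = 3 * 364 * 18 = 19656; answer 19656
Part 2: W1 = 19656; c = -4; remainder = value at the root: 7*(-4)^3 - 2*(-4)^2 - 7*(-4)^1 = (-448) + (-32) + (28) = -452; answer -452
Part 3: W2 = -452; w = 7; total draws C(13,2) = 78; complement C(7,2) = 21; favorable 78 - 21 = 57; P = 19/26; answer 19/26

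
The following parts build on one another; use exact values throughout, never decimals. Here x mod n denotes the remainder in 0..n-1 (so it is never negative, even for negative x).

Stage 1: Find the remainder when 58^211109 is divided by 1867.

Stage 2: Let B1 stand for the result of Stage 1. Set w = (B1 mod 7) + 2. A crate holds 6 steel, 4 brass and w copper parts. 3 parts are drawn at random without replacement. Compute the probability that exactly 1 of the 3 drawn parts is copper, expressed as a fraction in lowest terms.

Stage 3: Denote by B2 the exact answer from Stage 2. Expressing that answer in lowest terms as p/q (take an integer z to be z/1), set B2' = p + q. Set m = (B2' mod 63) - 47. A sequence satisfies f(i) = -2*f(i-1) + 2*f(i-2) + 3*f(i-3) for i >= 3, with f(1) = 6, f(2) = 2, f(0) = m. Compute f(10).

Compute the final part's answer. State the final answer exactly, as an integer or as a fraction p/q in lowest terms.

Stage 1: squarings mod 1867: 58^1=58, 58^2=1497, 58^4=609, 58^8=1215, 58^16=1295, 58^32=459, 58^64=1577, 58^128=85, 58^256=1624, 58^512=1172, 58^1024=1339, 58^2048=601, 58^4096=870, 58^8192=765, 58^16384=854, 58^32768=1186, 58^65536=745, 58^131072=526; 58^211109 = 58^1 * 58^4 * 58^32 * 58^128 * 58^2048 * 58^4096 * 58^8192 * 58^65536 * 58^131072 = 558 (mod 1867); answer 558
Stage 2: B1 = 558; w = 7; total draws C(17,3) = 680; favorable C(7,1)*C(10,2) = 315; P = 63/136; answer 63/136
Stage 3: B2 = 63/136; threaded value p + q = 199; m = -37; f(3) = -2*(2) + 2*(6) + 3*(-37) = -103; iterating: f(3)=-103, f(4)=228, f(5)=-656, f(6)=1459, f(7)=-3546, f(8)=8042, f(9)=-18799, f(10)=43044; answer 43044

43044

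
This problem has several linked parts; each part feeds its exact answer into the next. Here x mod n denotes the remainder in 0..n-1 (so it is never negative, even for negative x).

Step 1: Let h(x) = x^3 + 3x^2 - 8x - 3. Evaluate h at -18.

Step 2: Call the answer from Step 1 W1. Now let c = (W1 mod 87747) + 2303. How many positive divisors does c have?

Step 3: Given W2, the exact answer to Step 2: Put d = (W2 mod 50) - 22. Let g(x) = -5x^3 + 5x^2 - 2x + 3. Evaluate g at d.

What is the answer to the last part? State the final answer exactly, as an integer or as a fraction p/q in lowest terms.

Step 1: 1*(-18)^3 + 3*(-18)^2 - 8*(-18)^1 - 3 = (-5832) + (972) + (144) + (-3) = -4719; answer -4719
Step 2: W1 = -4719; c = 85331; 85331 is prime, so its only divisors are 1 and 85331; count = 2; answer 2
Step 3: W2 = 2; d = -20; -5*(-20)^3 + 5*(-20)^2 - 2*(-20)^1 + 3 = (40000) + (2000) + (40) + (3) = 42043; answer 42043

42043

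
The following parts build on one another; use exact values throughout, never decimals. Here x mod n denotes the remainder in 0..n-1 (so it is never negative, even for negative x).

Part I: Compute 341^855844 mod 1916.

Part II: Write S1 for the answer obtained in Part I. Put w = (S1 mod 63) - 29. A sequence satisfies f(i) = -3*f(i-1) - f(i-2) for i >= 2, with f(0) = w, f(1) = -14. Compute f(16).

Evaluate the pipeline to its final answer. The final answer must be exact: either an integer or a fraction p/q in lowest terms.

44641006

Part I: squarings mod 1916: 341^1=341, 341^2=1321, 341^4=1481, 341^8=1457, 341^16=1837, 341^32=493, 341^64=1633, 341^128=1533, 341^256=1073, 341^512=1729, 341^1024=481, 341^2048=1441, 341^4096=1453, 341^8192=1693, 341^16384=1829, 341^32768=1821, 341^65536=1361, 341^131072=1465, 341^262144=305, 341^524288=1057; 341^855844 = 341^4 * 341^32 * 341^256 * 341^512 * 341^1024 * 341^2048 * 341^65536 * 341^262144 * 341^524288 = 453 (mod 1916); answer 453
Part II: S1 = 453; w = -17; f(2) = -3*(-14) - 1*(-17) = 59; iterating: f(2)=59, f(3)=-163, f(4)=430, f(5)=-1127, f(6)=2951, f(7)=-7726, f(8)=20227, f(9)=-52955, f(10)=138638, f(11)=-362959, f(12)=950239, f(13)=-2487758, f(14)=6513035, f(15)=-17051347, f(16)=44641006; answer 44641006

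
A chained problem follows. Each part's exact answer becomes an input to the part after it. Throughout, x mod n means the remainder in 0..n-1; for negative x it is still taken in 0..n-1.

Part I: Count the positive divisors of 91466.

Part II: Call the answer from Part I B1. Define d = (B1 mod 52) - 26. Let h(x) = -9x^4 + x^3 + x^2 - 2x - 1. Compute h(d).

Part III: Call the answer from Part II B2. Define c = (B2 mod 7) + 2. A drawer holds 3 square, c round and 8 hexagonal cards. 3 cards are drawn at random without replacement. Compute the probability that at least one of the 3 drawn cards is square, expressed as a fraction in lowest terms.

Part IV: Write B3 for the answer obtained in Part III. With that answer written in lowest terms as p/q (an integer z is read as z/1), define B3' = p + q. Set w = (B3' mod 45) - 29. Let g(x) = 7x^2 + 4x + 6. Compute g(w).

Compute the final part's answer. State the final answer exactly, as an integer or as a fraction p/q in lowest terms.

Part I: 91466 = 2 * 19 * 29 * 83; number of divisors = (1+1) * (1+1) * (1+1) * (1+1) = 16; answer 16
Part II: B1 = 16; d = -10; -9*(-10)^4 + 1*(-10)^3 + 1*(-10)^2 - 2*(-10)^1 - 1 = (-90000) + (-1000) + (100) + (20) + (-1) = -90881; answer -90881
Part III: B2 = -90881; c = 2; total draws C(13,3) = 286; complement C(10,3) = 120; favorable 286 - 120 = 166; P = 83/143; answer 83/143
Part IV: B3 = 83/143; threaded value p + q = 226; w = -28; 7*(-28)^2 + 4*(-28)^1 + 6 = (5488) + (-112) + (6) = 5382; answer 5382

5382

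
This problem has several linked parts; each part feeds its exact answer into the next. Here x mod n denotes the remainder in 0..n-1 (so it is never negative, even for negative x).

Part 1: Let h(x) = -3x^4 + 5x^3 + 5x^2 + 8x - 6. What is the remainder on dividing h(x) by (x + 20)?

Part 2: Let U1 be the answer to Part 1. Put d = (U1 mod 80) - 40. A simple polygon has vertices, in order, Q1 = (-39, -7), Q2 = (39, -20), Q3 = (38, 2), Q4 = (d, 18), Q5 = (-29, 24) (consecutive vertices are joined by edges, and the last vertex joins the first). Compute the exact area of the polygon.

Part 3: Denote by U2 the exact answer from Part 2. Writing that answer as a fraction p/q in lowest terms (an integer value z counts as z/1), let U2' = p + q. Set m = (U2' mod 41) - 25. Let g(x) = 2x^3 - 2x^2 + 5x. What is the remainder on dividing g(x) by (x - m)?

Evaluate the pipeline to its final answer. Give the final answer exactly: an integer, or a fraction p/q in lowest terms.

Part 1: remainder = value at the root: -3*(-20)^4 + 5*(-20)^3 + 5*(-20)^2 + 8*(-20)^1 - 6 = (-480000) + (-40000) + (2000) + (-160) + (-6) = -518166; answer -518166
Part 2: U1 = -518166; d = 34; cross terms: (-39*-20 - 39*-7)=1053, (39*2 - 38*-20)=838, (38*18 - 34*2)=616, (34*24 - -29*18)=1338, (-29*-7 - -39*24)=1139; twice the area = |4984| = 4984; area = 2492; answer 2492
Part 3: U2 = 2492; threaded value p + q = 2493; m = 8; remainder = value at the root: 2*(8)^3 - 2*(8)^2 + 5*(8)^1 = (1024) + (-128) + (40) = 936; answer 936

936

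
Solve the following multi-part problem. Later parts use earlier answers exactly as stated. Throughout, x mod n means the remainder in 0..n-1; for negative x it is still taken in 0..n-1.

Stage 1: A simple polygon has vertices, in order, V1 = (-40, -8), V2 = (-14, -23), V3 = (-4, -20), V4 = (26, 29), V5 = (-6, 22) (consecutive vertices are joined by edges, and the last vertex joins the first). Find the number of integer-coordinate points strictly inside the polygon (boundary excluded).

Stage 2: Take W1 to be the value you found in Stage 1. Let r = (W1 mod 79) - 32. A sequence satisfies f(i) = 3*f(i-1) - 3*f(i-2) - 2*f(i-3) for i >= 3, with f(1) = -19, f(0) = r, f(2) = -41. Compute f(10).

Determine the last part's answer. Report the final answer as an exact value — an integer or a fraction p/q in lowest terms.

-6265

Stage 1: cross terms: (-40*-23 - -14*-8)=808, (-14*-20 - -4*-23)=188, (-4*29 - 26*-20)=404, (26*22 - -6*29)=746, (-6*-8 - -40*22)=928; twice the area = |3074| = 3074; area = 1537; boundary points = 1 + 1 + 1 + 1 + 2 = 6; strictly interior points = area - boundary/2 + 1 = 1535; answer 1535
Stage 2: W1 = 1535; r = 2; f(3) = 3*(-41) - 3*(-19) - 2*(2) = -70; iterating: f(3)=-70, f(4)=-49, f(5)=145, f(6)=722, f(7)=1829, f(8)=3031, f(9)=2162, f(10)=-6265; answer -6265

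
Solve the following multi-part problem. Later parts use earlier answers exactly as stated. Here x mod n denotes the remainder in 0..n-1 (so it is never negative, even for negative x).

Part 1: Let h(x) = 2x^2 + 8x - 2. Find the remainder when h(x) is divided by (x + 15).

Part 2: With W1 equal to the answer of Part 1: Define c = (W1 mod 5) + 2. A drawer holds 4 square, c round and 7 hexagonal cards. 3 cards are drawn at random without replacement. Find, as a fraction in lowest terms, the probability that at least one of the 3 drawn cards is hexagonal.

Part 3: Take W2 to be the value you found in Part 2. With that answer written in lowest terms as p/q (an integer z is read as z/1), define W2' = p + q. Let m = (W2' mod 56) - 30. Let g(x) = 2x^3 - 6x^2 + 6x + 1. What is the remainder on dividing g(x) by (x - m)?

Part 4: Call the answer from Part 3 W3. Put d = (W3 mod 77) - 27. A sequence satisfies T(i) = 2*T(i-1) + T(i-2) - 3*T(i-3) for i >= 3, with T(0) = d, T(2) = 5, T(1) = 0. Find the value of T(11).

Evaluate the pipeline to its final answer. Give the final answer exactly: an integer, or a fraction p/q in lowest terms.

-6245

Part 1: remainder = value at the root: 2*(-15)^2 + 8*(-15)^1 - 2 = (450) + (-120) + (-2) = 328; answer 328
Part 2: W1 = 328; c = 5; total draws C(16,3) = 560; complement C(9,3) = 84; favorable 560 - 84 = 476; P = 17/20; answer 17/20
Part 3: W2 = 17/20; threaded value p + q = 37; m = 7; remainder = value at the root: 2*(7)^3 - 6*(7)^2 + 6*(7)^1 + 1 = (686) + (-294) + (42) + (1) = 435; answer 435
Part 4: W3 = 435; d = 23; T(3) = 2*(5) + 1*(0) - 3*(23) = -59; iterating: T(3)=-59, T(4)=-113, T(5)=-300, T(6)=-536, T(7)=-1033, T(8)=-1702, T(9)=-2829, T(10)=-4261, T(11)=-6245; answer -6245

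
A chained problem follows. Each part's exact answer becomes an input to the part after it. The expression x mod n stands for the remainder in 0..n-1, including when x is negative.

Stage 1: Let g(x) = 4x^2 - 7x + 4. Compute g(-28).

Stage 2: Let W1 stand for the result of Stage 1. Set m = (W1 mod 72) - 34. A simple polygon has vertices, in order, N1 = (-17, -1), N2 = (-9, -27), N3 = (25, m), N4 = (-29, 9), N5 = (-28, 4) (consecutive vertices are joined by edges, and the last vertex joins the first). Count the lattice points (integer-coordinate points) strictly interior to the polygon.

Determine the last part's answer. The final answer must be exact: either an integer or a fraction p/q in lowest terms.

681

Stage 1: 4*(-28)^2 - 7*(-28)^1 + 4 = (3136) + (196) + (4) = 3336; answer 3336
Stage 2: W1 = 3336; m = -10; cross terms: (-17*-27 - -9*-1)=450, (-9*-10 - 25*-27)=765, (25*9 - -29*-10)=-65, (-29*4 - -28*9)=136, (-28*-1 - -17*4)=96; twice the area = |1382| = 1382; area = 691; boundary points = 2 + 17 + 1 + 1 + 1 = 22; strictly interior points = area - boundary/2 + 1 = 681; answer 681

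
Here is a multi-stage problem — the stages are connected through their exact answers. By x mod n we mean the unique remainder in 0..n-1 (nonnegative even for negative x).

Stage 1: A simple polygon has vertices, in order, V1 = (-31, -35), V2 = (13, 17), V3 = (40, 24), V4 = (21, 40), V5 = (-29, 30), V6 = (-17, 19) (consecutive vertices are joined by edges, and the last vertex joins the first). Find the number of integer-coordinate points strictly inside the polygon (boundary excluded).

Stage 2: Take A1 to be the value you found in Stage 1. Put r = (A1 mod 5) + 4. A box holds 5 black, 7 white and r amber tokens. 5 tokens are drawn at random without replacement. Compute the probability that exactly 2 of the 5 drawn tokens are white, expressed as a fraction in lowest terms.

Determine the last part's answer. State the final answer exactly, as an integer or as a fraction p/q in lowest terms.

90/221

Stage 1: cross terms: (-31*17 - 13*-35)=-72, (13*24 - 40*17)=-368, (40*40 - 21*24)=1096, (21*30 - -29*40)=1790, (-29*19 - -17*30)=-41, (-17*-35 - -31*19)=1184; twice the area = |3589| = 3589; area = 3589/2; boundary points = 4 + 1 + 1 + 10 + 1 + 2 = 19; strictly interior points = area - boundary/2 + 1 = 1786; answer 1786
Stage 2: A1 = 1786; r = 5; total draws C(17,5) = 6188; favorable C(7,2)*C(10,3) = 2520; P = 90/221; answer 90/221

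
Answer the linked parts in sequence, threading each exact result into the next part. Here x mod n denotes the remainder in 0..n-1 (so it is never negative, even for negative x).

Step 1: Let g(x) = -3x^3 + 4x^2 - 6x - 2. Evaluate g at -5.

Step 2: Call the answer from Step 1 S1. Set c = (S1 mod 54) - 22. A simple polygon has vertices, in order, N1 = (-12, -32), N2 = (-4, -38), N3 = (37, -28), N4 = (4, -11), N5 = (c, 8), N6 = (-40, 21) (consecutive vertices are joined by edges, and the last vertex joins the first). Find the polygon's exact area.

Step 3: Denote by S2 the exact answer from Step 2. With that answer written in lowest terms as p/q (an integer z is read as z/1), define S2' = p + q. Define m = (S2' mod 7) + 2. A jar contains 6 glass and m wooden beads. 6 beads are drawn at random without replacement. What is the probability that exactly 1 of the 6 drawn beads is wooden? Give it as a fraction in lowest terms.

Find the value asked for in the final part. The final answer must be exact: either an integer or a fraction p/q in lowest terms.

Step 1: -3*(-5)^3 + 4*(-5)^2 - 6*(-5)^1 - 2 = (375) + (100) + (30) + (-2) = 503; answer 503
Step 2: S1 = 503; c = -5; cross terms: (-12*-38 - -4*-32)=328, (-4*-28 - 37*-38)=1518, (37*-11 - 4*-28)=-295, (4*8 - -5*-11)=-23, (-5*21 - -40*8)=215, (-40*-32 - -12*21)=1532; twice the area = |3275| = 3275; area = 3275/2; answer 3275/2
Step 3: S2 = 3275/2; threaded value p + q = 3277; m = 3; total draws C(9,6) = 84; favorable C(3,1)*C(6,5) = 18; P = 3/14; answer 3/14

3/14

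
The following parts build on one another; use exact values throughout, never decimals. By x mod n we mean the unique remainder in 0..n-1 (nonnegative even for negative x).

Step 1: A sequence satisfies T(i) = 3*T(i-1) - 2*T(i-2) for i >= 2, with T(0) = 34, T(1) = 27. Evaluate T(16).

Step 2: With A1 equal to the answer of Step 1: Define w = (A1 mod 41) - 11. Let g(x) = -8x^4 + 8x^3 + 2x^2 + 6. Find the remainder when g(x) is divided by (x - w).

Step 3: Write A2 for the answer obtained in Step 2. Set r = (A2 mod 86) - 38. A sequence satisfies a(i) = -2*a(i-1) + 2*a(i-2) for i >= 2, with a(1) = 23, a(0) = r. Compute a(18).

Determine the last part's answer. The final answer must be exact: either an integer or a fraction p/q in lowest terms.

-234311168

Step 1: T(2) = 3*(27) - 2*(34) = 13; iterating: T(2)=13, T(3)=-15, T(4)=-71, T(5)=-183, T(6)=-407, T(7)=-855, T(8)=-1751, T(9)=-3543, T(10)=-7127, T(11)=-14295, T(12)=-28631, T(13)=-57303, T(14)=-114647, T(15)=-229335, T(16)=-458711; answer -458711
Step 2: A1 = -458711; w = 27; remainder = value at the root: -8*(27)^4 + 8*(27)^3 + 2*(27)^2 + 6 = (-4251528) + (157464) + (1458) + (6) = -4092600; answer -4092600
Step 3: A2 = -4092600; r = 16; a(2) = -2*(23) + 2*(16) = -14; iterating: a(2)=-14, a(3)=74, a(4)=-176, a(5)=500, a(6)=-1352, a(7)=3704, a(8)=-10112, a(9)=27632, a(10)=-75488, a(11)=206240, a(12)=-563456, a(13)=1539392, a(14)=-4205696, a(15)=11490176, a(16)=-31391744, a(17)=85763840, a(18)=-234311168; answer -234311168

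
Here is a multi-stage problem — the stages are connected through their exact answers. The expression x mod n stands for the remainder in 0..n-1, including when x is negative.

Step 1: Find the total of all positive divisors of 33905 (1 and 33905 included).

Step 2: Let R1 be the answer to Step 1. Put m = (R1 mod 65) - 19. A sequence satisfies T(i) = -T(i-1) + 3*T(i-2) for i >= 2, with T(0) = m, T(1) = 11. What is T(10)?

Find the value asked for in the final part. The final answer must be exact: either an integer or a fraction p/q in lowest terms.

-38657

Step 1: 33905 = 5 * 6781; sigma = (1 + 5) * (1 + 6781) = 6 * 6782 = 40692; answer 40692
Step 2: R1 = 40692; m = -17; T(2) = -1*(11) + 3*(-17) = -62; iterating: T(2)=-62, T(3)=95, T(4)=-281, T(5)=566, T(6)=-1409, T(7)=3107, T(8)=-7334, T(9)=16655, T(10)=-38657; answer -38657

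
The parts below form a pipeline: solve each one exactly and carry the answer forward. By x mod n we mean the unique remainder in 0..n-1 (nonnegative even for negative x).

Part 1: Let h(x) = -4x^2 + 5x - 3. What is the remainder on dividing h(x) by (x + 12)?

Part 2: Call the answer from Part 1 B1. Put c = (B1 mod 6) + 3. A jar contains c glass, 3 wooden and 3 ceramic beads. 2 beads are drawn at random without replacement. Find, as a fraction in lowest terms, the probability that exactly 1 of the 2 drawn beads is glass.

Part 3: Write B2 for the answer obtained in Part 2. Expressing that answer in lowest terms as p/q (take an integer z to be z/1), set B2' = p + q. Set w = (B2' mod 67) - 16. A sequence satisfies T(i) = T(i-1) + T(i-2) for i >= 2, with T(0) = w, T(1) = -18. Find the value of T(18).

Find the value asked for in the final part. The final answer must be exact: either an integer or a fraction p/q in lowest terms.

-44915

Part 1: remainder = value at the root: -4*(-12)^2 + 5*(-12)^1 - 3 = (-576) + (-60) + (-3) = -639; answer -639
Part 2: B1 = -639; c = 6; total draws C(12,2) = 66; favorable C(6,1)*C(6,1) = 36; P = 6/11; answer 6/11
Part 3: B2 = 6/11; threaded value p + q = 17; w = 1; T(2) = 1*(-18) + 1*(1) = -17; iterating: T(2)=-17, T(3)=-35, T(4)=-52, T(5)=-87, T(6)=-139, T(7)=-226, T(8)=-365, T(9)=-591, T(10)=-956, T(11)=-1547, T(12)=-2503, T(13)=-4050, T(14)=-6553, T(15)=-10603, T(16)=-17156, T(17)=-27759, T(18)=-44915; answer -44915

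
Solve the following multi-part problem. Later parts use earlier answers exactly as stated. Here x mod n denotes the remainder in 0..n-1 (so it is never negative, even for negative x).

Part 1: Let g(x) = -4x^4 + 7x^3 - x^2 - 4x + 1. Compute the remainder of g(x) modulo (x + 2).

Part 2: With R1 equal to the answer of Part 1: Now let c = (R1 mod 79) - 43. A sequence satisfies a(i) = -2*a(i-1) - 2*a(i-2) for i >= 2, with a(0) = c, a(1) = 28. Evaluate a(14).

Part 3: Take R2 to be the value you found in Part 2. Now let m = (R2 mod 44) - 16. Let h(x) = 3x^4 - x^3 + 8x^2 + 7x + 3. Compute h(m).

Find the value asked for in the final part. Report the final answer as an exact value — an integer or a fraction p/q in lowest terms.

Part 1: remainder = value at the root: -4*(-2)^4 + 7*(-2)^3 - 1*(-2)^2 - 4*(-2)^1 + 1 = (-64) + (-56) + (-4) + (8) + (1) = -115; answer -115
Part 2: R1 = -115; c = 0; a(2) = -2*(28) - 2*(0) = -56; iterating: a(2)=-56, a(3)=56, a(4)=0, a(5)=-112, a(6)=224, a(7)=-224, a(8)=0, a(9)=448, a(10)=-896, a(11)=896, a(12)=0, a(13)=-1792, a(14)=3584; answer 3584
Part 3: R2 = 3584; m = 4; 3*(4)^4 - 1*(4)^3 + 8*(4)^2 + 7*(4)^1 + 3 = (768) + (-64) + (128) + (28) + (3) = 863; answer 863

863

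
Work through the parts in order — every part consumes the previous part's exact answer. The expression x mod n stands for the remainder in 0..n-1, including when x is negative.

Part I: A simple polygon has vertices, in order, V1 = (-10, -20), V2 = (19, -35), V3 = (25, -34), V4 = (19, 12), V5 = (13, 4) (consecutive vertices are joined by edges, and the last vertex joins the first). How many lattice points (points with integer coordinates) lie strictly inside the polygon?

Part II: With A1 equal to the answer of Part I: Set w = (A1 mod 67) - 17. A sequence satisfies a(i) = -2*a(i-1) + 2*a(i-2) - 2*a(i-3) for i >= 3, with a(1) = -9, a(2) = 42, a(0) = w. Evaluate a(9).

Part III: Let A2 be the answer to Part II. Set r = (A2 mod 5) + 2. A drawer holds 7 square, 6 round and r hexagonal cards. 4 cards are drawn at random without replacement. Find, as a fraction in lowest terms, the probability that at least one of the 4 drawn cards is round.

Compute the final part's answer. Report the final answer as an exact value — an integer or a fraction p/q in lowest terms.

205/238

Part I: cross terms: (-10*-35 - 19*-20)=730, (19*-34 - 25*-35)=229, (25*12 - 19*-34)=946, (19*4 - 13*12)=-80, (13*-20 - -10*4)=-220; twice the area = |1605| = 1605; area = 1605/2; boundary points = 1 + 1 + 2 + 2 + 1 = 7; strictly interior points = area - boundary/2 + 1 = 800; answer 800
Part II: A1 = 800; w = 46; a(3) = -2*(42) + 2*(-9) - 2*(46) = -194; iterating: a(3)=-194, a(4)=490, a(5)=-1452, a(6)=4272, a(7)=-12428, a(8)=36304, a(9)=-106008; answer -106008
Part III: A2 = -106008; r = 4; total draws C(17,4) = 2380; complement C(11,4) = 330; favorable 2380 - 330 = 2050; P = 205/238; answer 205/238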